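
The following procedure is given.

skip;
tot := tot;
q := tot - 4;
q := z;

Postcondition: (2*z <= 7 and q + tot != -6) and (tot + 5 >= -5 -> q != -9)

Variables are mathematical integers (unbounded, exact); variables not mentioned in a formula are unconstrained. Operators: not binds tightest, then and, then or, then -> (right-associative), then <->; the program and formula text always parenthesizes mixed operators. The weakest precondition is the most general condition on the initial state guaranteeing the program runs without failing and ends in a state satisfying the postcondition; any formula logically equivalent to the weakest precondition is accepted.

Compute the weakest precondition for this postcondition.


Working backward. After the program, the postcondition (2*z <= 7 and q + tot != -6) and (tot + 5 >= -5 -> q != -9) must hold; in canonical form it is 2*z <= 7 and q + tot != -6 and (tot >= -10 -> q != -9).
Before q := z: 2*z <= 7 and tot + z != -6 and (tot >= -10 -> z != -9)
Before q := tot - 4: 2*z <= 7 and tot + z != -6 and (tot >= -10 -> z != -9)
Before tot := tot: 2*z <= 7 and tot + z != -6 and (tot >= -10 -> z != -9)
Before skip: 2*z <= 7 and tot + z != -6 and (tot >= -10 -> z != -9)
Answer: WP = 2*z <= 7 and tot + z != -6 and (tot >= -10 -> z != -9)


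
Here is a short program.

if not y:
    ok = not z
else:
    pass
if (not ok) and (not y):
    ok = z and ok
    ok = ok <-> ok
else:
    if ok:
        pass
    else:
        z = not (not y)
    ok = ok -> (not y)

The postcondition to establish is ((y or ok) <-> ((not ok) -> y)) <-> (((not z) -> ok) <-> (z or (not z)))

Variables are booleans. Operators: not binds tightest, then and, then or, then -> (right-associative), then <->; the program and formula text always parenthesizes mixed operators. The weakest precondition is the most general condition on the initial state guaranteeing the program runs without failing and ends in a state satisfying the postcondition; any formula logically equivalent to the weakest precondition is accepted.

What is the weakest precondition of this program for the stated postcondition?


Working backward. After the program, the postcondition ((y or ok) <-> ((not ok) -> y)) <-> (((not z) -> ok) <-> (z or (not z))) must hold; in canonical form it is ((y or ok) <-> ((not ok) -> y)) <-> ((not z) -> ok).
Then branch requires true; else branch requires (ok -> (((y or (ok -> (not y))) <-> ((not (ok -> (not y))) -> y)) <-> ((not z) -> (ok -> (not y))))) and ((not ok) -> (((y or (ok -> (not y))) <-> ((not (ok -> (not y))) -> y)) <-> ((not y) -> (ok -> (not y))))).
Before the if: (not ((not ok) and (not y))) -> ((ok -> (((y or (ok -> (not y))) <-> ((not (ok -> (not y))) -> y)) <-> ((not z) -> (ok -> (not y))))) and ((not ok) -> (((y or (ok -> (not y))) <-> ((not (ok -> (not y))) -> y)) <-> ((not y) -> (ok -> (not y))))))
Then branch requires (not (z and (not y))) -> (((not z) -> (((y or ((not z) -> (not y))) <-> ((not ((not z) -> (not y))) -> y)) <-> ((not z) -> ((not z) -> (not y))))) and (z -> (((y or ((not z) -> (not y))) <-> ((not ((not z) -> (not y))) -> y)) <-> ((not y) -> ((not z) -> (not y)))))); else branch requires (not ((not ok) and (not y))) -> ((ok -> (((y or (ok -> (not y))) <-> ((not (ok -> (not y))) -> y)) <-> ((not z) -> (ok -> (not y))))) and ((not ok) -> (((y or (ok -> (not y))) <-> ((not (ok -> (not y))) -> y)) <-> ((not y) -> (ok -> (not y)))))).
Before the if: ((not y) -> ((not (z and (not y))) -> (((not z) -> (((y or ((not z) -> (not y))) <-> ((not ((not z) -> (not y))) -> y)) <-> ((not z) -> ((not z) -> (not y))))) and (z -> (((y or ((not z) -> (not y))) <-> ((not ((not z) -> (not y))) -> y)) <-> ((not y) -> ((not z) -> (not y)))))))) and (y -> ((not ((not ok) and (not y))) -> ((ok -> (((y or (ok -> (not y))) <-> ((not (ok -> (not y))) -> y)) <-> ((not z) -> (ok -> (not y))))) and ((not ok) -> (((y or (ok -> (not y))) <-> ((not (ok -> (not y))) -> y)) <-> ((not y) -> (ok -> (not y))))))))
Answer: WP = ((not y) -> ((not (z and (not y))) -> (((not z) -> (((y or ((not z) -> (not y))) <-> ((not ((not z) -> (not y))) -> y)) <-> ((not z) -> ((not z) -> (not y))))) and (z -> (((y or ((not z) -> (not y))) <-> ((not ((not z) -> (not y))) -> y)) <-> ((not y) -> ((not z) -> (not y)))))))) and (y -> ((not ((not ok) and (not y))) -> ((ok -> (((y or (ok -> (not y))) <-> ((not (ok -> (not y))) -> y)) <-> ((not z) -> (ok -> (not y))))) and ((not ok) -> (((y or (ok -> (not y))) <-> ((not (ok -> (not y))) -> y)) <-> ((not y) -> (ok -> (not y))))))))


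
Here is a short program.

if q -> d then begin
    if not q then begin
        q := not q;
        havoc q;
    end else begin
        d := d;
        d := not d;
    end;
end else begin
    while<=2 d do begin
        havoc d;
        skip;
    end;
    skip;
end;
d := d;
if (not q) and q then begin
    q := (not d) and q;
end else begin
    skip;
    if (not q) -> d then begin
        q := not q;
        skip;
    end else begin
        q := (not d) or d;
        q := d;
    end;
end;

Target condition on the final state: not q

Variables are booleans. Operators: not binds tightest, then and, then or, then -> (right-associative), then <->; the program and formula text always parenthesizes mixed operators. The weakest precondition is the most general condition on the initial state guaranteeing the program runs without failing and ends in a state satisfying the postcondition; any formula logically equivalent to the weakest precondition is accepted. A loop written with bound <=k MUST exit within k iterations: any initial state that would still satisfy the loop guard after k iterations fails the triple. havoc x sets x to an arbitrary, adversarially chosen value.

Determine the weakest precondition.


Working backward. After the program, not q must hold.
Then branch requires not ((not d) and q); else branch requires (((not q) -> d) -> q) and ((not ((not q) -> d)) -> (not d)).
Before the if: (((not q) -> d) -> q) and ((not ((not q) -> d)) -> (not d))
Before d := d: (((not q) -> d) -> q) and ((not ((not q) -> d)) -> (not d))
Then branch requires ((not q) -> (not d)) and (q -> ((((not q) -> (not d)) -> q) and ((not ((not q) -> (not d))) -> d))); else branch requires (not d) and ((not d) -> ((((not q) -> d) -> q) and ((not ((not q) -> d)) -> (not d)))).
Before the if: ((q -> d) -> (((not q) -> (not d)) and (q -> ((((not q) -> (not d)) -> q) and ((not ((not q) -> (not d))) -> d))))) and ((not (q -> d)) -> ((not d) and ((not d) -> ((((not q) -> d) -> q) and ((not ((not q) -> d)) -> (not d))))))
Answer: WP = ((q -> d) -> (((not q) -> (not d)) and (q -> ((((not q) -> (not d)) -> q) and ((not ((not q) -> (not d))) -> d))))) and ((not (q -> d)) -> ((not d) and ((not d) -> ((((not q) -> d) -> q) and ((not ((not q) -> d)) -> (not d))))))


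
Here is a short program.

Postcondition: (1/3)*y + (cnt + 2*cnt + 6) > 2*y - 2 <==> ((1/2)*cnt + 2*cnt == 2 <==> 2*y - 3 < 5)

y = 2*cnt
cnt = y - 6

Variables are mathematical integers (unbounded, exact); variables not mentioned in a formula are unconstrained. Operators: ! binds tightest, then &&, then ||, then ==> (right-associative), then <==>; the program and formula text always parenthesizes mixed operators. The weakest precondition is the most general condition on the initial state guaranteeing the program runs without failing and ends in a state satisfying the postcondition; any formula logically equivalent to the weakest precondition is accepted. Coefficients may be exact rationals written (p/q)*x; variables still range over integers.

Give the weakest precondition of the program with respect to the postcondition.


Working backward. After the program, the postcondition (1/3)*y + (cnt + 2*cnt + 6) > 2*y - 2 <==> ((1/2)*cnt + 2*cnt == 2 <==> 2*y - 3 < 5) must hold; in canonical form it is 3*cnt > (5/3)*y - 8 <==> ((5/2)*cnt == 2 <==> 2*y < 8).
Before cnt := y - 6: (4/3)*y > 10 <==> ((5/2)*y == 17 <==> 2*y < 8)
Before y := 2*cnt: (8/3)*cnt > 10 <==> (5*cnt == 17 <==> 4*cnt < 8)
Answer: WP = (8/3)*cnt > 10 <==> (5*cnt == 17 <==> 4*cnt < 8)


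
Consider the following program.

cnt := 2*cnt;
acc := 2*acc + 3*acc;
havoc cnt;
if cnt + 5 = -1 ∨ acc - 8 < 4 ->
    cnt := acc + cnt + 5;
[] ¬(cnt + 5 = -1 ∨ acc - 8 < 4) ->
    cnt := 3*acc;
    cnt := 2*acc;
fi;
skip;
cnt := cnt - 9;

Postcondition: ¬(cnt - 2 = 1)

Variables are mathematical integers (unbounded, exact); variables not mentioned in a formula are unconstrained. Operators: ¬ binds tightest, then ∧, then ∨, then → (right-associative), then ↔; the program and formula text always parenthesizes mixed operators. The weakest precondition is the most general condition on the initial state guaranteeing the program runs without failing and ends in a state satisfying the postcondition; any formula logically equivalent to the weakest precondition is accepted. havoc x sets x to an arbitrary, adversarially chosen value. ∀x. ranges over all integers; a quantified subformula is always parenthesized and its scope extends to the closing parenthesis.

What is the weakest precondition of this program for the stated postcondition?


Working backward. After the program, the postcondition ¬(cnt - 2 = 1) must hold; in canonical form it is ¬(cnt = 3).
Before cnt := cnt - 9: ¬(cnt = 12)
Before skip: ¬(cnt = 12)
Then branch requires ¬(acc + cnt = 7); else branch requires ¬(2*acc = 12).
Before the if: ((cnt = -6 ∨ acc < 12) → (¬(acc + cnt = 7))) ∧ ((¬(cnt = -6 ∨ acc < 12)) → (¬(2*acc = 12)))
Before havoc cnt: ∀cnt_1. (((cnt_1 = -6 ∨ acc < 12) → (¬(acc + cnt_1 = 7))) ∧ ((¬(cnt_1 = -6 ∨ acc < 12)) → (¬(2*acc = 12))))
Before acc := 2*acc + 3*acc: ∀cnt_1. (((cnt_1 = -6 ∨ 5*acc < 12) → (¬(5*acc + cnt_1 = 7))) ∧ ((¬(cnt_1 = -6 ∨ 5*acc < 12)) → (¬(10*acc = 12))))
Before cnt := 2*cnt: ∀cnt_1. (((cnt_1 = -6 ∨ 5*acc < 12) → (¬(5*acc + cnt_1 = 7))) ∧ ((¬(cnt_1 = -6 ∨ 5*acc < 12)) → (¬(10*acc = 12))))
Answer: WP = ∀cnt_1. (((cnt_1 = -6 ∨ 5*acc < 12) → (¬(5*acc + cnt_1 = 7))) ∧ ((¬(cnt_1 = -6 ∨ 5*acc < 12)) → (¬(10*acc = 12))))


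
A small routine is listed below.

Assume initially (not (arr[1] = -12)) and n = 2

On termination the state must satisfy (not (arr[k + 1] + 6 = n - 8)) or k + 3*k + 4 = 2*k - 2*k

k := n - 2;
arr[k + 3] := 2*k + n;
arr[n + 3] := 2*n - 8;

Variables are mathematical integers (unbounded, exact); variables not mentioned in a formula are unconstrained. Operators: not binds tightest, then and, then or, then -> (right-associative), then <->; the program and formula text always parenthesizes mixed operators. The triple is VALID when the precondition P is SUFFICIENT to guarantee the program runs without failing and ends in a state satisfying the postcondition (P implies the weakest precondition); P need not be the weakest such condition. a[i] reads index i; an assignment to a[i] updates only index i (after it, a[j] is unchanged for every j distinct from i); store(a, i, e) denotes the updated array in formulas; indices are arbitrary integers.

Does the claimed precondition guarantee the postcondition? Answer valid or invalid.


Working backward. After the program, the postcondition (not (arr[k + 1] + 6 = n - 8)) or k + 3*k + 4 = 2*k - 2*k must hold; in canonical form it is (not (arr[k + 1] = n - 14)) or 4*k = -4.
Before arr[n + 3] := 2*n - 8: (not (store(arr, n + 3, 2*n - 8)[k + 1] = n - 14)) or 4*k = -4
Before arr[k + 3] := 2*k + n: (not (store(store(arr, k + 3, 2*k + n), n + 3, 2*n - 8)[k + 1] = n - 14)) or 4*k = -4
Before k := n - 2: (not (store(store(arr, n + 1, 3*n - 4), n + 3, 2*n - 8)[n - 1] = n - 14)) or 4*n = 4
The weakest precondition is (not (store(store(arr, n + 1, 3*n - 4), n + 3, 2*n - 8)[n - 1] = n - 14)) or 4*n = 4.
Check whether (not (arr[1] = -12)) and n = 2 implies it.
Every state satisfying the precondition satisfies the weakest precondition: the implication holds.
Answer: valid


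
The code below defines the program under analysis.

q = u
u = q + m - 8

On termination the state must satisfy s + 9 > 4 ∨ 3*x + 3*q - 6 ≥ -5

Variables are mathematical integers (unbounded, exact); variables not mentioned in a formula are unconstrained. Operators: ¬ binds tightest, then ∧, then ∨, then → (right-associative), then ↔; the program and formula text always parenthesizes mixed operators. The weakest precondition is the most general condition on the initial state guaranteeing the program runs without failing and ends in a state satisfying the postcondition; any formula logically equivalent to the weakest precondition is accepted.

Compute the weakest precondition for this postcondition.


Working backward. After the program, the postcondition s + 9 > 4 ∨ 3*x + 3*q - 6 ≥ -5 must hold; in canonical form it is s > -5 ∨ 3*q + 3*x ≥ 1.
Before u := q + m - 8: s > -5 ∨ 3*q + 3*x ≥ 1
Before q := u: s > -5 ∨ 3*u + 3*x ≥ 1
Answer: WP = s > -5 ∨ 3*u + 3*x ≥ 1


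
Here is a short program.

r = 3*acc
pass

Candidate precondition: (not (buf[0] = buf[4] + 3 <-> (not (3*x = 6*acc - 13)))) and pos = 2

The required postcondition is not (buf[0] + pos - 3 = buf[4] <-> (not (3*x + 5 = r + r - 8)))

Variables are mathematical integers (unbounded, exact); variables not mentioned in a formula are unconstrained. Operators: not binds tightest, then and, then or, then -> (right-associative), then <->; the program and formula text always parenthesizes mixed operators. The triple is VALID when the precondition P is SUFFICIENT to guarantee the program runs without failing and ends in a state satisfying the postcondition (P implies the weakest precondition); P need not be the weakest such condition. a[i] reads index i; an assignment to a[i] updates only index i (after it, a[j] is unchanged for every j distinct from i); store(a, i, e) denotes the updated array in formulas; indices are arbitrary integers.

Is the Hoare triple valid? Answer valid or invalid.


Working backward. After the program, the postcondition not (buf[0] + pos - 3 = buf[4] <-> (not (3*x + 5 = r + r - 8))) must hold; in canonical form it is not (buf[0] + pos = buf[4] + 3 <-> (not (3*x = 2*r - 13))).
Before skip: not (buf[0] + pos = buf[4] + 3 <-> (not (3*x = 2*r - 13)))
Before r := 3*acc: not (buf[0] + pos = buf[4] + 3 <-> (not (3*x = 6*acc - 13)))
The weakest precondition is not (buf[0] + pos = buf[4] + 3 <-> (not (3*x = 6*acc - 13))).
Check whether (not (buf[0] = buf[4] + 3 <-> (not (3*x = 6*acc - 13)))) and pos = 2 implies it.
Countermodel: at the initial state acc = 0, buf = {[0] = 7040, [4] = 7039, elsewhere 7040}, pos = 2, x = 0, the precondition holds but the weakest precondition fails.
Answer: invalid


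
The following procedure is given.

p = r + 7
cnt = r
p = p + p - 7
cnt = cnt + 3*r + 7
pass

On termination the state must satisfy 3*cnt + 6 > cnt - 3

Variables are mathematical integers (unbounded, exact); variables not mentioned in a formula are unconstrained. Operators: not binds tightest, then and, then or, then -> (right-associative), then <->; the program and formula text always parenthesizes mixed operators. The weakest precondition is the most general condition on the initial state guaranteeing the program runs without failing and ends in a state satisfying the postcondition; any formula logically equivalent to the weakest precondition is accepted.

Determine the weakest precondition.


Working backward. After the program, the postcondition 3*cnt + 6 > cnt - 3 must hold; in canonical form it is 2*cnt > -9.
Before skip: 2*cnt > -9
Before cnt := cnt + 3*r + 7: 2*cnt + 6*r > -23
Before p := p + p - 7: 2*cnt + 6*r > -23
Before cnt := r: 8*r > -23
Before p := r + 7: 8*r > -23
Answer: WP = 8*r > -23


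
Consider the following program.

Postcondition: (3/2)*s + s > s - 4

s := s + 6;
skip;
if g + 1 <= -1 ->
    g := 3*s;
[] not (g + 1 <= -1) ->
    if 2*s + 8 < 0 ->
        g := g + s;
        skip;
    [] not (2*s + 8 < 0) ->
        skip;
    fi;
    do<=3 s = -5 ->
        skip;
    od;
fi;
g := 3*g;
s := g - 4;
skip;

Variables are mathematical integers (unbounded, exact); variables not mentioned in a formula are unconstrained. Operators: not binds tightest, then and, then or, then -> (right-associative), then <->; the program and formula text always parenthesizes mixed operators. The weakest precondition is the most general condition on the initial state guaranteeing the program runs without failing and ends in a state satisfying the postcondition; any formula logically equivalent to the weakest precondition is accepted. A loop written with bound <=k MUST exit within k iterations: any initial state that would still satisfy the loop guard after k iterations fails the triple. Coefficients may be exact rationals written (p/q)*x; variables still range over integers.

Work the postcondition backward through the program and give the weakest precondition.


Working backward. After the program, the postcondition (3/2)*s + s > s - 4 must hold; in canonical form it is (3/2)*s > -4.
Before skip: (3/2)*s > -4
Before s := g - 4: (3/2)*g > 2
Before g := 3*g: (9/2)*g > 2
Then branch requires (27/2)*s > 2; else branch requires (2*s < -8 -> ((s = -5 -> ((s = -5 -> ((s = -5 -> ((not (s = -5)) and (9/2)*g + (9/2)*s > 2)) and ((not (s = -5)) -> (9/2)*g + (9/2)*s > 2))) and ((not (s = -5)) -> (9/2)*g + (9/2)*s > 2))) and ((not (s = -5)) -> (9/2)*g + (9/2)*s > 2))) and ((not (2*s < -8)) -> ((s = -5 -> ((s = -5 -> ((s = -5 -> ((not (s = -5)) and (9/2)*g > 2)) and ((not (s = -5)) -> (9/2)*g > 2))) and ((not (s = -5)) -> (9/2)*g > 2))) and ((not (s = -5)) -> (9/2)*g > 2))).
Before the if: (g <= -2 -> (27/2)*s > 2) and ((not (g <= -2)) -> ((2*s < -8 -> ((s = -5 -> ((s = -5 -> ((s = -5 -> ((not (s = -5)) and (9/2)*g + (9/2)*s > 2)) and ((not (s = -5)) -> (9/2)*g + (9/2)*s > 2))) and ((not (s = -5)) -> (9/2)*g + (9/2)*s > 2))) and ((not (s = -5)) -> (9/2)*g + (9/2)*s > 2))) and ((not (2*s < -8)) -> ((s = -5 -> ((s = -5 -> ((s = -5 -> ((not (s = -5)) and (9/2)*g > 2)) and ((not (s = -5)) -> (9/2)*g > 2))) and ((not (s = -5)) -> (9/2)*g > 2))) and ((not (s = -5)) -> (9/2)*g > 2)))))
Before skip: (g <= -2 -> (27/2)*s > 2) and ((not (g <= -2)) -> ((2*s < -8 -> ((s = -5 -> ((s = -5 -> ((s = -5 -> ((not (s = -5)) and (9/2)*g + (9/2)*s > 2)) and ((not (s = -5)) -> (9/2)*g + (9/2)*s > 2))) and ((not (s = -5)) -> (9/2)*g + (9/2)*s > 2))) and ((not (s = -5)) -> (9/2)*g + (9/2)*s > 2))) and ((not (2*s < -8)) -> ((s = -5 -> ((s = -5 -> ((s = -5 -> ((not (s = -5)) and (9/2)*g > 2)) and ((not (s = -5)) -> (9/2)*g > 2))) and ((not (s = -5)) -> (9/2)*g > 2))) and ((not (s = -5)) -> (9/2)*g > 2)))))
Before s := s + 6: (g <= -2 -> (27/2)*s > -79) and ((not (g <= -2)) -> ((2*s < -20 -> ((s = -11 -> ((s = -11 -> ((s = -11 -> ((not (s = -11)) and (9/2)*g + (9/2)*s > -25)) and ((not (s = -11)) -> (9/2)*g + (9/2)*s > -25))) and ((not (s = -11)) -> (9/2)*g + (9/2)*s > -25))) and ((not (s = -11)) -> (9/2)*g + (9/2)*s > -25))) and ((not (2*s < -20)) -> ((s = -11 -> ((s = -11 -> ((s = -11 -> ((not (s = -11)) and (9/2)*g > 2)) and ((not (s = -11)) -> (9/2)*g > 2))) and ((not (s = -11)) -> (9/2)*g > 2))) and ((not (s = -11)) -> (9/2)*g > 2)))))
Answer: WP = (g <= -2 -> (27/2)*s > -79) and ((not (g <= -2)) -> ((2*s < -20 -> ((s = -11 -> ((s = -11 -> ((s = -11 -> ((not (s = -11)) and (9/2)*g + (9/2)*s > -25)) and ((not (s = -11)) -> (9/2)*g + (9/2)*s > -25))) and ((not (s = -11)) -> (9/2)*g + (9/2)*s > -25))) and ((not (s = -11)) -> (9/2)*g + (9/2)*s > -25))) and ((not (2*s < -20)) -> ((s = -11 -> ((s = -11 -> ((s = -11 -> ((not (s = -11)) and (9/2)*g > 2)) and ((not (s = -11)) -> (9/2)*g > 2))) and ((not (s = -11)) -> (9/2)*g > 2))) and ((not (s = -11)) -> (9/2)*g > 2)))))


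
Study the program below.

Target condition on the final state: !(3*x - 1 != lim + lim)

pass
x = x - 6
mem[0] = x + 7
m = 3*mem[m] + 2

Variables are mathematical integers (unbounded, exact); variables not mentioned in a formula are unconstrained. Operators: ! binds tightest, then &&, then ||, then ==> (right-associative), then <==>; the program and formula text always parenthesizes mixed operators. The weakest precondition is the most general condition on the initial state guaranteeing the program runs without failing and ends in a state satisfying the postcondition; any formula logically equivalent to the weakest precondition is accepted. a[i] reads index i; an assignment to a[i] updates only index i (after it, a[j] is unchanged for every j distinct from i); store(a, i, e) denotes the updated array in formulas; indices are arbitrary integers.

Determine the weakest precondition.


Working backward. After the program, the postcondition !(3*x - 1 != lim + lim) must hold; in canonical form it is !(3*x != 2*lim + 1).
Before m := 3*mem[m] + 2: !(3*x != 2*lim + 1)
Before mem[0] := x + 7: !(3*x != 2*lim + 1)
Before x := x - 6: !(3*x != 2*lim + 19)
Before skip: !(3*x != 2*lim + 19)
Answer: WP = !(3*x != 2*lim + 19)


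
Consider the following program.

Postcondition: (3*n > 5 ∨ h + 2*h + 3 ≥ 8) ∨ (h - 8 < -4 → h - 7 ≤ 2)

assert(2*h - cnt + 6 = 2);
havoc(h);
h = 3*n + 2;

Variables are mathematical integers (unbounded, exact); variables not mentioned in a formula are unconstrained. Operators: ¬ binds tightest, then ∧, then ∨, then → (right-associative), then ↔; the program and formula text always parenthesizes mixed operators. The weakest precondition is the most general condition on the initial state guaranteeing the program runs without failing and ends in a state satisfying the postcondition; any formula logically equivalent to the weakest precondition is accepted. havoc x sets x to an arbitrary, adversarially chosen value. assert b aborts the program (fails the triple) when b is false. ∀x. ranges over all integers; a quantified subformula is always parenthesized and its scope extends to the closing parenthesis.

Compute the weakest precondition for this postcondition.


Working backward. After the program, the postcondition (3*n > 5 ∨ h + 2*h + 3 ≥ 8) ∨ (h - 8 < -4 → h - 7 ≤ 2) must hold; in canonical form it is 3*n > 5 ∨ 3*h ≥ 5 ∨ (h < 4 → h ≤ 9).
Before h := 3*n + 2: 3*n > 5 ∨ 9*n ≥ -1 ∨ (3*n < 2 → 3*n ≤ 7)
Before havoc h: 3*n > 5 ∨ 9*n ≥ -1 ∨ (3*n < 2 → 3*n ≤ 7)
Before assert 2*h - cnt + 6 = 2: 2*h = cnt - 4 ∧ (3*n > 5 ∨ 9*n ≥ -1 ∨ (3*n < 2 → 3*n ≤ 7))
Answer: WP = 2*h = cnt - 4 ∧ (3*n > 5 ∨ 9*n ≥ -1 ∨ (3*n < 2 → 3*n ≤ 7))


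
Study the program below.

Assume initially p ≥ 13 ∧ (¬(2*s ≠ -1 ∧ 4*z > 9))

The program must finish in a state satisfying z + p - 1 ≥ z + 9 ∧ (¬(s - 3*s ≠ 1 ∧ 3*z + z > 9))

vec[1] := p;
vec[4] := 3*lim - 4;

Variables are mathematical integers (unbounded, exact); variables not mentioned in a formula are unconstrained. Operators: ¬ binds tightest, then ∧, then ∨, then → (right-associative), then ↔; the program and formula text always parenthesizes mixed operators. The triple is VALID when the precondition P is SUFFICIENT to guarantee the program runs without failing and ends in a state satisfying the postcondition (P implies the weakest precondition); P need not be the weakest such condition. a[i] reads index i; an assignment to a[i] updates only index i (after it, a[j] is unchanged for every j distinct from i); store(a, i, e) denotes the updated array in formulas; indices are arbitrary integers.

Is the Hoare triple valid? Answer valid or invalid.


Working backward. After the program, the postcondition z + p - 1 ≥ z + 9 ∧ (¬(s - 3*s ≠ 1 ∧ 3*z + z > 9)) must hold; in canonical form it is p ≥ 10 ∧ (¬(2*s ≠ -1 ∧ 4*z > 9)).
Before vec[4] := 3*lim - 4: p ≥ 10 ∧ (¬(2*s ≠ -1 ∧ 4*z > 9))
Before vec[1] := p: p ≥ 10 ∧ (¬(2*s ≠ -1 ∧ 4*z > 9))
The weakest precondition is p ≥ 10 ∧ (¬(2*s ≠ -1 ∧ 4*z > 9)).
Check whether p ≥ 13 ∧ (¬(2*s ≠ -1 ∧ 4*z > 9)) implies it.
Every state satisfying the precondition satisfies the weakest precondition: the implication holds.
Answer: valid


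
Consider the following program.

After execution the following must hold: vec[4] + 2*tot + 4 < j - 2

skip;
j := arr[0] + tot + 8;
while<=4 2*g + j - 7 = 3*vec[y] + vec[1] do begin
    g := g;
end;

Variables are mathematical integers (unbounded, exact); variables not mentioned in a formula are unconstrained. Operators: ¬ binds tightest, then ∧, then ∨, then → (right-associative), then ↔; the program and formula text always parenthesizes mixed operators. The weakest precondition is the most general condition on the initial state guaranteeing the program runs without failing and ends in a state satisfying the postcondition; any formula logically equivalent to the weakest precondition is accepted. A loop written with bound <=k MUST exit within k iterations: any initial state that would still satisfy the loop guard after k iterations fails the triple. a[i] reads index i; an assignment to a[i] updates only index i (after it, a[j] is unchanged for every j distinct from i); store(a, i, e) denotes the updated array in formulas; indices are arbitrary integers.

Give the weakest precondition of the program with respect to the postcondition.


Working backward. After the program, the postcondition vec[4] + 2*tot + 4 < j - 2 must hold; in canonical form it is vec[4] + 2*tot < j - 6.
Before the loop (bound <=4), unroll the exhaustion recursion (WP_0 = exit-now case; WP_j = one more guarded iteration, up to j = 4):
  WP_0: (¬(2*g + j = vec[1] + 3*vec[y] + 7)) ∧ vec[4] + 2*tot < j - 6
  WP_1: (2*g + j = vec[1] + 3*vec[y] + 7 → ((¬(2*g + j = vec[1] + 3*vec[y] + 7)) ∧ vec[4] + 2*tot < j - 6)) ∧ ((¬(2*g + j = vec[1] + 3*vec[y] + 7)) → vec[4] + 2*tot < j - 6)
  WP_2: (2*g + j = vec[1] + 3*vec[y] + 7 → ((2*g + j = vec[1] + 3*vec[y] + 7 → ((¬(2*g + j = vec[1] + 3*vec[y] + 7)) ∧ vec[4] + 2*tot < j - 6)) ∧ ((¬(2*g + j = vec[1] + 3*vec[y] + 7)) → vec[4] + 2*tot < j - 6))) ∧ ((¬(2*g + j = vec[1] + 3*vec[y] + 7)) → vec[4] + 2*tot < j - 6)
  WP_3: (2*g + j = vec[1] + 3*vec[y] + 7 → ((2*g + j = vec[1] + 3*vec[y] + 7 → ((2*g + j = vec[1] + 3*vec[y] + 7 → ((¬(2*g + j = vec[1] + 3*vec[y] + 7)) ∧ vec[4] + 2*tot < j - 6)) ∧ ((¬(2*g + j = vec[1] + 3*vec[y] + 7)) → vec[4] + 2*tot < j - 6))) ∧ ((¬(2*g + j = vec[1] + 3*vec[y] + 7)) → vec[4] + 2*tot < j - 6))) ∧ ((¬(2*g + j = vec[1] + 3*vec[y] + 7)) → vec[4] + 2*tot < j - 6)
  WP_4: (2*g + j = vec[1] + 3*vec[y] + 7 → ((2*g + j = vec[1] + 3*vec[y] + 7 → ((2*g + j = vec[1] + 3*vec[y] + 7 → ((2*g + j = vec[1] + 3*vec[y] + 7 → ((¬(2*g + j = vec[1] + 3*vec[y] + 7)) ∧ vec[4] + 2*tot < j - 6)) ∧ ((¬(2*g + j = vec[1] + 3*vec[y] + 7)) → vec[4] + 2*tot < j - 6))) ∧ ((¬(2*g + j = vec[1] + 3*vec[y] + 7)) → vec[4] + 2*tot < j - 6))) ∧ ((¬(2*g + j = vec[1] + 3*vec[y] + 7)) → vec[4] + 2*tot < j - 6))) ∧ ((¬(2*g + j = vec[1] + 3*vec[y] + 7)) → vec[4] + 2*tot < j - 6)
So before the loop: (2*g + j = vec[1] + 3*vec[y] + 7 → ((2*g + j = vec[1] + 3*vec[y] + 7 → ((2*g + j = vec[1] + 3*vec[y] + 7 → ((2*g + j = vec[1] + 3*vec[y] + 7 → ((¬(2*g + j = vec[1] + 3*vec[y] + 7)) ∧ vec[4] + 2*tot < j - 6)) ∧ ((¬(2*g + j = vec[1] + 3*vec[y] + 7)) → vec[4] + 2*tot < j - 6))) ∧ ((¬(2*g + j = vec[1] + 3*vec[y] + 7)) → vec[4] + 2*tot < j - 6))) ∧ ((¬(2*g + j = vec[1] + 3*vec[y] + 7)) → vec[4] + 2*tot < j - 6))) ∧ ((¬(2*g + j = vec[1] + 3*vec[y] + 7)) → vec[4] + 2*tot < j - 6)
Before j := arr[0] + tot + 8: (arr[0] + 2*g + tot = vec[1] + 3*vec[y] - 1 → ((arr[0] + 2*g + tot = vec[1] + 3*vec[y] - 1 → ((arr[0] + 2*g + tot = vec[1] + 3*vec[y] - 1 → ((arr[0] + 2*g + tot = vec[1] + 3*vec[y] - 1 → ((¬(arr[0] + 2*g + tot = vec[1] + 3*vec[y] - 1)) ∧ vec[4] + tot < arr[0] + 2)) ∧ ((¬(arr[0] + 2*g + tot = vec[1] + 3*vec[y] - 1)) → vec[4] + tot < arr[0] + 2))) ∧ ((¬(arr[0] + 2*g + tot = vec[1] + 3*vec[y] - 1)) → vec[4] + tot < arr[0] + 2))) ∧ ((¬(arr[0] + 2*g + tot = vec[1] + 3*vec[y] - 1)) → vec[4] + tot < arr[0] + 2))) ∧ ((¬(arr[0] + 2*g + tot = vec[1] + 3*vec[y] - 1)) → vec[4] + tot < arr[0] + 2)
Before skip: (arr[0] + 2*g + tot = vec[1] + 3*vec[y] - 1 → ((arr[0] + 2*g + tot = vec[1] + 3*vec[y] - 1 → ((arr[0] + 2*g + tot = vec[1] + 3*vec[y] - 1 → ((arr[0] + 2*g + tot = vec[1] + 3*vec[y] - 1 → ((¬(arr[0] + 2*g + tot = vec[1] + 3*vec[y] - 1)) ∧ vec[4] + tot < arr[0] + 2)) ∧ ((¬(arr[0] + 2*g + tot = vec[1] + 3*vec[y] - 1)) → vec[4] + tot < arr[0] + 2))) ∧ ((¬(arr[0] + 2*g + tot = vec[1] + 3*vec[y] - 1)) → vec[4] + tot < arr[0] + 2))) ∧ ((¬(arr[0] + 2*g + tot = vec[1] + 3*vec[y] - 1)) → vec[4] + tot < arr[0] + 2))) ∧ ((¬(arr[0] + 2*g + tot = vec[1] + 3*vec[y] - 1)) → vec[4] + tot < arr[0] + 2)
Answer: WP = (arr[0] + 2*g + tot = vec[1] + 3*vec[y] - 1 → ((arr[0] + 2*g + tot = vec[1] + 3*vec[y] - 1 → ((arr[0] + 2*g + tot = vec[1] + 3*vec[y] - 1 → ((arr[0] + 2*g + tot = vec[1] + 3*vec[y] - 1 → ((¬(arr[0] + 2*g + tot = vec[1] + 3*vec[y] - 1)) ∧ vec[4] + tot < arr[0] + 2)) ∧ ((¬(arr[0] + 2*g + tot = vec[1] + 3*vec[y] - 1)) → vec[4] + tot < arr[0] + 2))) ∧ ((¬(arr[0] + 2*g + tot = vec[1] + 3*vec[y] - 1)) → vec[4] + tot < arr[0] + 2))) ∧ ((¬(arr[0] + 2*g + tot = vec[1] + 3*vec[y] - 1)) → vec[4] + tot < arr[0] + 2))) ∧ ((¬(arr[0] + 2*g + tot = vec[1] + 3*vec[y] - 1)) → vec[4] + tot < arr[0] + 2)


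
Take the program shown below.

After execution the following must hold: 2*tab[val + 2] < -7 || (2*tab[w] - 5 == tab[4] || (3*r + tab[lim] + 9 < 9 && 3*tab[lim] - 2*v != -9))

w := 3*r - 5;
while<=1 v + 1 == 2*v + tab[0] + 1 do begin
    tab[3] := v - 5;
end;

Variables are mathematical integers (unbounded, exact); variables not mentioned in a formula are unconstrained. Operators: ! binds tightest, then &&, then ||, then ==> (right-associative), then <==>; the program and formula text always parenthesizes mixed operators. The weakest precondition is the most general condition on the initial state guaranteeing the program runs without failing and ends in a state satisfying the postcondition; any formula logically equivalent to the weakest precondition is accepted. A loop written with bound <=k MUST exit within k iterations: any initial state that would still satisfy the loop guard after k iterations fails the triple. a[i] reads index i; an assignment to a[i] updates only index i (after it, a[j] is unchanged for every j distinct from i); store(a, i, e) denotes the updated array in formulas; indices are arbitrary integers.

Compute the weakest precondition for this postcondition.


Working backward. After the program, the postcondition 2*tab[val + 2] < -7 || (2*tab[w] - 5 == tab[4] || (3*r + tab[lim] + 9 < 9 && 3*tab[lim] - 2*v != -9)) must hold; in canonical form it is 2*tab[val + 2] < -7 || 2*tab[w] == tab[4] + 5 || (tab[lim] + 3*r < 0 && 3*tab[lim] != 2*v - 9).
Before the loop (bound <=1), unroll the exhaustion recursion (WP_0 = exit-now case; WP_j = one more guarded iteration, up to j = 1):
  WP_0: (!(tab[0] + v == 0)) && (2*tab[val + 2] < -7 || 2*tab[w] == tab[4] + 5 || (tab[lim] + 3*r < 0 && 3*tab[lim] != 2*v - 9))
  WP_1: (tab[0] + v == 0 ==> ((!(tab[0] + v == 0)) && (2*store(tab, 3, v - 5)[val + 2] < -7 || 2*store(tab, 3, v - 5)[w] == tab[4] + 5 || (store(tab, 3, v - 5)[lim] + 3*r < 0 && 3*store(tab, 3, v - 5)[lim] != 2*v - 9)))) && ((!(tab[0] + v == 0)) ==> (2*tab[val + 2] < -7 || 2*tab[w] == tab[4] + 5 || (tab[lim] + 3*r < 0 && 3*tab[lim] != 2*v - 9)))
So before the loop: (tab[0] + v == 0 ==> ((!(tab[0] + v == 0)) && (2*store(tab, 3, v - 5)[val + 2] < -7 || 2*store(tab, 3, v - 5)[w] == tab[4] + 5 || (store(tab, 3, v - 5)[lim] + 3*r < 0 && 3*store(tab, 3, v - 5)[lim] != 2*v - 9)))) && ((!(tab[0] + v == 0)) ==> (2*tab[val + 2] < -7 || 2*tab[w] == tab[4] + 5 || (tab[lim] + 3*r < 0 && 3*tab[lim] != 2*v - 9)))
Before w := 3*r - 5: (tab[0] + v == 0 ==> ((!(tab[0] + v == 0)) && (2*store(tab, 3, v - 5)[val + 2] < -7 || 2*store(tab, 3, v - 5)[3*r - 5] == tab[4] + 5 || (store(tab, 3, v - 5)[lim] + 3*r < 0 && 3*store(tab, 3, v - 5)[lim] != 2*v - 9)))) && ((!(tab[0] + v == 0)) ==> (2*tab[val + 2] < -7 || 2*tab[3*r - 5] == tab[4] + 5 || (tab[lim] + 3*r < 0 && 3*tab[lim] != 2*v - 9)))
Answer: WP = (tab[0] + v == 0 ==> ((!(tab[0] + v == 0)) && (2*store(tab, 3, v - 5)[val + 2] < -7 || 2*store(tab, 3, v - 5)[3*r - 5] == tab[4] + 5 || (store(tab, 3, v - 5)[lim] + 3*r < 0 && 3*store(tab, 3, v - 5)[lim] != 2*v - 9)))) && ((!(tab[0] + v == 0)) ==> (2*tab[val + 2] < -7 || 2*tab[3*r - 5] == tab[4] + 5 || (tab[lim] + 3*r < 0 && 3*tab[lim] != 2*v - 9)))


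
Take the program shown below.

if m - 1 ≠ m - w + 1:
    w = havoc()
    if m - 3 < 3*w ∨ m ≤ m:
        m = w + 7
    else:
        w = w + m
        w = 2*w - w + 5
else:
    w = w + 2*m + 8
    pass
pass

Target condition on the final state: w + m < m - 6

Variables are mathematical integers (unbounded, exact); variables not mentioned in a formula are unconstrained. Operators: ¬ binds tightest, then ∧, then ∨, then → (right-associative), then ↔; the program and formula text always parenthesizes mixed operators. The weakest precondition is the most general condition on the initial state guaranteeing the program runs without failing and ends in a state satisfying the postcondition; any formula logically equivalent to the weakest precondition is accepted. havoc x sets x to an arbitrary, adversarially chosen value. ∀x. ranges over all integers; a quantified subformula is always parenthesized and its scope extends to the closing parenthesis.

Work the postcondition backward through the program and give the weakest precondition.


Working backward. After the program, the postcondition w + m < m - 6 must hold; in canonical form it is w < -6.
Before skip: w < -6
Then branch requires ∀w_1. w_1 < -6; else branch requires 2*m + w < -14.
Before the if: (w ≠ 2 → (∀w_1. w_1 < -6)) ∧ ((¬(w ≠ 2)) → 2*m + w < -14)
Answer: WP = (w ≠ 2 → (∀w_1. w_1 < -6)) ∧ ((¬(w ≠ 2)) → 2*m + w < -14)


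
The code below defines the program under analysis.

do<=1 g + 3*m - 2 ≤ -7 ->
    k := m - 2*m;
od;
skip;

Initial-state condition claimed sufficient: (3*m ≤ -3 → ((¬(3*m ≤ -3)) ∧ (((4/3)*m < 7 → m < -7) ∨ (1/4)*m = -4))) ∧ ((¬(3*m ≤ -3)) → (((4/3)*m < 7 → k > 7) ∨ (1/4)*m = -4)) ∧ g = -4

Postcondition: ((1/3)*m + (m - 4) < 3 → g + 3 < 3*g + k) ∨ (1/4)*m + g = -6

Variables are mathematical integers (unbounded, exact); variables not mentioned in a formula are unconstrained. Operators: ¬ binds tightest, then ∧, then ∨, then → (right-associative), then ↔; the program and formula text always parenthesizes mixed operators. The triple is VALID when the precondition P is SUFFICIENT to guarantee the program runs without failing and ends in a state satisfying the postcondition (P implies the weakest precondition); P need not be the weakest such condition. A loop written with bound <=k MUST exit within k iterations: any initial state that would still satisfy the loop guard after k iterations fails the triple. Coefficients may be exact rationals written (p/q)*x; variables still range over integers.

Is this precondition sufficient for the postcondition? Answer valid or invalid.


Working backward. After the program, the postcondition ((1/3)*m + (m - 4) < 3 → g + 3 < 3*g + k) ∨ (1/4)*m + g = -6 must hold; in canonical form it is ((4/3)*m < 7 → 2*g + k > 3) ∨ g + (1/4)*m = -6.
Before skip: ((4/3)*m < 7 → 2*g + k > 3) ∨ g + (1/4)*m = -6
Before the loop (bound <=1), unroll the exhaustion recursion (WP_0 = exit-now case; WP_j = one more guarded iteration, up to j = 1):
  WP_0: (¬(g + 3*m ≤ -5)) ∧ (((4/3)*m < 7 → 2*g + k > 3) ∨ g + (1/4)*m = -6)
  WP_1: (g + 3*m ≤ -5 → ((¬(g + 3*m ≤ -5)) ∧ (((4/3)*m < 7 → 2*g > m + 3) ∨ g + (1/4)*m = -6))) ∧ ((¬(g + 3*m ≤ -5)) → (((4/3)*m < 7 → 2*g + k > 3) ∨ g + (1/4)*m = -6))
So before the loop: (g + 3*m ≤ -5 → ((¬(g + 3*m ≤ -5)) ∧ (((4/3)*m < 7 → 2*g > m + 3) ∨ g + (1/4)*m = -6))) ∧ ((¬(g + 3*m ≤ -5)) → (((4/3)*m < 7 → 2*g + k > 3) ∨ g + (1/4)*m = -6))
The weakest precondition is (g + 3*m ≤ -5 → ((¬(g + 3*m ≤ -5)) ∧ (((4/3)*m < 7 → 2*g > m + 3) ∨ g + (1/4)*m = -6))) ∧ ((¬(g + 3*m ≤ -5)) → (((4/3)*m < 7 → 2*g + k > 3) ∨ g + (1/4)*m = -6)).
Check whether (3*m ≤ -3 → ((¬(3*m ≤ -3)) ∧ (((4/3)*m < 7 → m < -7) ∨ (1/4)*m = -4))) ∧ ((¬(3*m ≤ -3)) → (((4/3)*m < 7 → k > 7) ∨ (1/4)*m = -4)) ∧ g = -4 implies it.
Countermodel: at the initial state g = -4, k = 8, m = 0, the precondition holds but the weakest precondition fails.
Answer: invalid


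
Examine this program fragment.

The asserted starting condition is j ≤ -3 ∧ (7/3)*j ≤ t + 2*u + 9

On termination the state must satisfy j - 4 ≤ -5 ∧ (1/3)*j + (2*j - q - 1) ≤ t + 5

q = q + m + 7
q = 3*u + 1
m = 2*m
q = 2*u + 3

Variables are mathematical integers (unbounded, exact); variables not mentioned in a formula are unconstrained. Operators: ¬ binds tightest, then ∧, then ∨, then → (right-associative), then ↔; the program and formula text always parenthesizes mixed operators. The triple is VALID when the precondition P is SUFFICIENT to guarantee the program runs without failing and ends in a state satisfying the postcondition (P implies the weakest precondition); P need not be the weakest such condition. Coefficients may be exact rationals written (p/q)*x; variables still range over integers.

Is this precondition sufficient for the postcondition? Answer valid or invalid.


Working backward. After the program, the postcondition j - 4 ≤ -5 ∧ (1/3)*j + (2*j - q - 1) ≤ t + 5 must hold; in canonical form it is j ≤ -1 ∧ (7/3)*j ≤ q + t + 6.
Before q := 2*u + 3: j ≤ -1 ∧ (7/3)*j ≤ t + 2*u + 9
Before m := 2*m: j ≤ -1 ∧ (7/3)*j ≤ t + 2*u + 9
Before q := 3*u + 1: j ≤ -1 ∧ (7/3)*j ≤ t + 2*u + 9
Before q := q + m + 7: j ≤ -1 ∧ (7/3)*j ≤ t + 2*u + 9
The weakest precondition is j ≤ -1 ∧ (7/3)*j ≤ t + 2*u + 9.
Check whether j ≤ -3 ∧ (7/3)*j ≤ t + 2*u + 9 implies it.
Every state satisfying the precondition satisfies the weakest precondition: the implication holds.
Answer: valid


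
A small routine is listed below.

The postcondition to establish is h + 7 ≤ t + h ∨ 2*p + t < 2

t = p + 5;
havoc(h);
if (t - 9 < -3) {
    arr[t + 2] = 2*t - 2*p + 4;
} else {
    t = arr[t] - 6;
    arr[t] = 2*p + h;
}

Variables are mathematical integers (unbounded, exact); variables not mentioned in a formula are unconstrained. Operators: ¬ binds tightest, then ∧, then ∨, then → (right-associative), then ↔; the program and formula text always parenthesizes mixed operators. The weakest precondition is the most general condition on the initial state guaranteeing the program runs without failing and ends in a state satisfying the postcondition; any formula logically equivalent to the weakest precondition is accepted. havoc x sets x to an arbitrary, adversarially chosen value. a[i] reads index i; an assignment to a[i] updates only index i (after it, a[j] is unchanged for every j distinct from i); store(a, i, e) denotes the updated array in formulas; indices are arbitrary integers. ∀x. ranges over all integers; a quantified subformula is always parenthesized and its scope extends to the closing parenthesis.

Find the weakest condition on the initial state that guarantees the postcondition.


Working backward. After the program, the postcondition h + 7 ≤ t + h ∨ 2*p + t < 2 must hold; in canonical form it is t ≥ 7 ∨ 2*p + t < 2.
Then branch requires t ≥ 7 ∨ 2*p + t < 2; else branch requires arr[t] ≥ 13 ∨ arr[t] + 2*p < 8.
Before the if: (t < 6 → (t ≥ 7 ∨ 2*p + t < 2)) ∧ ((¬(t < 6)) → (arr[t] ≥ 13 ∨ arr[t] + 2*p < 8))
Before havoc h: (t < 6 → (t ≥ 7 ∨ 2*p + t < 2)) ∧ ((¬(t < 6)) → (arr[t] ≥ 13 ∨ arr[t] + 2*p < 8))
Before t := p + 5: (p < 1 → (p ≥ 2 ∨ 3*p < -3)) ∧ ((¬(p < 1)) → (arr[p + 5] ≥ 13 ∨ arr[p + 5] + 2*p < 8))
Answer: WP = (p < 1 → (p ≥ 2 ∨ 3*p < -3)) ∧ ((¬(p < 1)) → (arr[p + 5] ≥ 13 ∨ arr[p + 5] + 2*p < 8))


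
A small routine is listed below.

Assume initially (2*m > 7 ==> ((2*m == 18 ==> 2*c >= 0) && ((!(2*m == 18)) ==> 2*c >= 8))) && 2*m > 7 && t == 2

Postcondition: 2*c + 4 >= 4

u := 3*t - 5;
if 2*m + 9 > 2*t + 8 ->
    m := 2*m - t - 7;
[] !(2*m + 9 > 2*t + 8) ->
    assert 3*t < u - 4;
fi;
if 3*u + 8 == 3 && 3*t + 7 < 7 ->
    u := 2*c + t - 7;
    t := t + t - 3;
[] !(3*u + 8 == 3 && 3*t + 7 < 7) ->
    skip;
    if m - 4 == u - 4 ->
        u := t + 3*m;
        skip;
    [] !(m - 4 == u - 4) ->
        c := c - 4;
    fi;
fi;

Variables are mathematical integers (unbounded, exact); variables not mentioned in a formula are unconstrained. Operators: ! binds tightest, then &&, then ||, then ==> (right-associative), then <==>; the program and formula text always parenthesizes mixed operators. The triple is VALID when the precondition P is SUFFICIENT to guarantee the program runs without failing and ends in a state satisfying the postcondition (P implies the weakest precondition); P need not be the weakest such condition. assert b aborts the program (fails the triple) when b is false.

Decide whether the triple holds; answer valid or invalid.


Working backward. After the program, the postcondition 2*c + 4 >= 4 must hold; in canonical form it is 2*c >= 0.
Then branch requires 2*c >= 0; else branch requires (m == u ==> 2*c >= 0) && ((!(m == u)) ==> 2*c >= 8).
Before the if: ((3*u == -5 && 3*t < 0) ==> 2*c >= 0) && ((!(3*u == -5 && 3*t < 0)) ==> ((m == u ==> 2*c >= 0) && ((!(m == u)) ==> 2*c >= 8)))
Then branch requires ((3*u == -5 && 3*t < 0) ==> 2*c >= 0) && ((!(3*u == -5 && 3*t < 0)) ==> ((2*m == t + u + 7 ==> 2*c >= 0) && ((!(2*m == t + u + 7)) ==> 2*c >= 8))); else branch requires 3*t < u - 4 && ((3*u == -5 && 3*t < 0) ==> 2*c >= 0) && ((!(3*u == -5 && 3*t < 0)) ==> ((m == u ==> 2*c >= 0) && ((!(m == u)) ==> 2*c >= 8))).
Before the if: (2*m > 2*t - 1 ==> (((3*u == -5 && 3*t < 0) ==> 2*c >= 0) && ((!(3*u == -5 && 3*t < 0)) ==> ((2*m == t + u + 7 ==> 2*c >= 0) && ((!(2*m == t + u + 7)) ==> 2*c >= 8))))) && ((!(2*m > 2*t - 1)) ==> (3*t < u - 4 && ((3*u == -5 && 3*t < 0) ==> 2*c >= 0) && ((!(3*u == -5 && 3*t < 0)) ==> ((m == u ==> 2*c >= 0) && ((!(m == u)) ==> 2*c >= 8)))))
Before u := 3*t - 5: (2*m > 2*t - 1 ==> (((9*t == 10 && 3*t < 0) ==> 2*c >= 0) && ((!(9*t == 10 && 3*t < 0)) ==> ((2*m == 4*t + 2 ==> 2*c >= 0) && ((!(2*m == 4*t + 2)) ==> 2*c >= 8))))) && 2*m > 2*t - 1
The weakest precondition is (2*m > 2*t - 1 ==> (((9*t == 10 && 3*t < 0) ==> 2*c >= 0) && ((!(9*t == 10 && 3*t < 0)) ==> ((2*m == 4*t + 2 ==> 2*c >= 0) && ((!(2*m == 4*t + 2)) ==> 2*c >= 8))))) && 2*m > 2*t - 1.
Check whether (2*m > 7 ==> ((2*m == 18 ==> 2*c >= 0) && ((!(2*m == 18)) ==> 2*c >= 8))) && 2*m > 7 && t == 2 implies it.
Countermodel: at the initial state c = 0, m = 9, t = 2, the precondition holds but the weakest precondition fails.
Answer: invalid
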